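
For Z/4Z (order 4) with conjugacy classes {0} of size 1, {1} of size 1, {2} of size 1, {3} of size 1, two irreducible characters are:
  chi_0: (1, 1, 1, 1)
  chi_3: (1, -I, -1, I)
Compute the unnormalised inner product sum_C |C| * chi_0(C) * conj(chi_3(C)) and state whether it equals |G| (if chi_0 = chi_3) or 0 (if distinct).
Sum = 0; so <chi_0, chi_3> = 0 (distinct irreducibles are orthogonal).

Why: Compute term by term over conjugacy classes (|C| * chi_0(C) * conj(chi_3(C))):
  1*(1)*conj(1) + 1*(1)*conj(-I) + 1*(1)*conj(-1) + 1*(1)*conj(I)
  = (1) + (I) + (-1) + (-I)
  = 0.
(Exp terms are combined using exp(i*s)*conj(exp(i*t)) = exp(i*(s-t)), and sums of them are collapsed using the identity that for every m > 1 the m distinct m-th roots of unity sum to 0, e.g. 1 + exp(2*I*pi/3) + exp(-2*I*pi/3) = 0.)
Dividing by |G| = 4 gives 0/4 = 0, matching the row-orthogonality relation <chi_0, chi_3> = [chi_0 = chi_3].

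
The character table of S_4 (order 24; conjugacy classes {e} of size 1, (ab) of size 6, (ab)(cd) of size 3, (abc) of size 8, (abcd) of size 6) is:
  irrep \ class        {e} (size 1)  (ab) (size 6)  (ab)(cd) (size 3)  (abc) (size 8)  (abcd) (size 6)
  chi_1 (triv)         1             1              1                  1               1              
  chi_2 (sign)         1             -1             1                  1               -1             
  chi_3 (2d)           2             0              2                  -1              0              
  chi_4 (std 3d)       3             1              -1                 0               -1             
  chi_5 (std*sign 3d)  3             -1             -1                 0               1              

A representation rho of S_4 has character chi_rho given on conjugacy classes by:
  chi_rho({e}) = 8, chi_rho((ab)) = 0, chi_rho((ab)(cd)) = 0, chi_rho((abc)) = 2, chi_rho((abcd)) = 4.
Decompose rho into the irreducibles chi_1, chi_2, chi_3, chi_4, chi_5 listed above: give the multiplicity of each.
Multiplicities: chi_1: 2, chi_2: 0, chi_3: 0, chi_4: 0, chi_5: 2.

Why: Use <chi_rho, chi> = (1/|G|) sum_C |C| * chi_rho(C) * conj(chi(C)) with |G| = 24 for each irreducible chi in the table:
  <chi_rho, chi_1> = (1/24)[1*(8)*conj(1) + 6*(0)*conj(1) + 3*(0)*conj(1) + 8*(2)*conj(1) + 6*(4)*conj(1)]
      = (1/24)[(8) + (0) + (0) + (16) + (24)] = 48/24 = 2
  <chi_rho, chi_2> = (1/24)[1*(8)*conj(1) + 6*(0)*conj(-1) + 3*(0)*conj(1) + 8*(2)*conj(1) + 6*(4)*conj(-1)]
      = (1/24)[(8) + (0) + (0) + (16) + (-24)] = 0/24 = 0
  <chi_rho, chi_3> = (1/24)[1*(8)*conj(2) + 6*(0)*conj(0) + 3*(0)*conj(2) + 8*(2)*conj(-1) + 6*(4)*conj(0)]
      = (1/24)[(16) + (0) + (0) + (-16) + (0)] = 0/24 = 0
  <chi_rho, chi_4> = (1/24)[1*(8)*conj(3) + 6*(0)*conj(1) + 3*(0)*conj(-1) + 8*(2)*conj(0) + 6*(4)*conj(-1)]
      = (1/24)[(24) + (0) + (0) + (0) + (-24)] = 0/24 = 0
  <chi_rho, chi_5> = (1/24)[1*(8)*conj(3) + 6*(0)*conj(-1) + 3*(0)*conj(-1) + 8*(2)*conj(0) + 6*(4)*conj(1)]
      = (1/24)[(24) + (0) + (0) + (0) + (24)] = 48/24 = 2
Dimension check: dim(rho) = sum (mult * dim) = 2*1 + 0*1 + 0*2 + 0*3 + 2*3 = 8 = chi_rho(e) = 8.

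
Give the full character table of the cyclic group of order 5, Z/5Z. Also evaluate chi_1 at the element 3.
Character table of Z/5Z (irreps indexed chi_0,...,chi_4 with chi_k(m) = zeta_5^(k*m), zeta_5 = exp(2*pi*i/5)):
  irrep \ class  {0} (size 1)  {1} (size 1)    {2} (size 1)    {3} (size 1)    {4} (size 1)  
  chi_0          1             1               1               1               1             
  chi_1          1             exp(2*I*pi/5)   exp(4*I*pi/5)   exp(-4*I*pi/5)  exp(-2*I*pi/5)
  chi_2          1             exp(4*I*pi/5)   exp(-2*I*pi/5)  exp(2*I*pi/5)   exp(-4*I*pi/5)
  chi_3          1             exp(-4*I*pi/5)  exp(2*I*pi/5)   exp(-2*I*pi/5)  exp(4*I*pi/5) 
  chi_4          1             exp(-2*I*pi/5)  exp(-4*I*pi/5)  exp(4*I*pi/5)   exp(2*I*pi/5) 

Spot check: chi_1(3) = zeta_5^(1*3) = zeta_5^3 = exp(-4*I*pi/5).

Explanation: Z/5Z is abelian, so all 5 irreducible complex representations are 1-dimensional. They are given by chi_k(m) = zeta_5^(k*m) for k = 0,...,4. Row orthogonality: sum_m chi_k(m) conj(chi_l(m)) = 5 * [k = l].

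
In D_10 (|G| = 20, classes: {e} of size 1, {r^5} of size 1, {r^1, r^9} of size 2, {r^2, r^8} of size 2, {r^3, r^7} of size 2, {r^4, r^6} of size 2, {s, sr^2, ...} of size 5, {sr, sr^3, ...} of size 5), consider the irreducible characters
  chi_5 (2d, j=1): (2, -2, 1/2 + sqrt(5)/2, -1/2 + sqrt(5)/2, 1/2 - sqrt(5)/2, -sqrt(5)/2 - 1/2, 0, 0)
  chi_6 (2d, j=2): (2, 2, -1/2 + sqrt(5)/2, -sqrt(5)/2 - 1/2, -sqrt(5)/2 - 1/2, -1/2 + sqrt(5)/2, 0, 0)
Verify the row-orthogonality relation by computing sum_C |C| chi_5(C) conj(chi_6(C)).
Sum = 0; so <chi_5, chi_6> = 0 (distinct irreducibles are orthogonal).

Details: Compute term by term over conjugacy classes (|C| * chi_5(C) * conj(chi_6(C))):
  1*(2)*conj(2) + 1*(-2)*conj(2) + 2*(1/2 + sqrt(5)/2)*conj(-1/2 + sqrt(5)/2) + 2*(-1/2 + sqrt(5)/2)*conj(-sqrt(5)/2 - 1/2) + 2*(1/2 - sqrt(5)/2)*conj(-sqrt(5)/2 - 1/2) + 2*(-sqrt(5)/2 - 1/2)*conj(-1/2 + sqrt(5)/2) + 5*(0)*conj(0) + 5*(0)*conj(0)
  = (4) + (-4) + (2) + (-2) + (2) + (-2) + (0) + (0)
  = 0.
Dividing by |G| = 20 gives 0/20 = 0, matching the row-orthogonality relation <chi_5, chi_6> = [chi_5 = chi_6].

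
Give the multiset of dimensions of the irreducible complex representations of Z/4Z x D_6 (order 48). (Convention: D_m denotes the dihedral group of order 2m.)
Dimensions: 1, 1, 1, 1, 1, 1, 1, 1, 1, 1, 1, 1, 1, 1, 1, 1, 2, 2, 2, 2, 2, 2, 2, 2

Argument: There are 24 irreducibles (= number of conjugacy classes). Their dimensions d_i satisfy sum d_i^2 = |G| = 48: 1 + 1 + 1 + 1 + 1 + 1 + 1 + 1 + 1 + 1 + 1 + 1 + 1 + 1 + 1 + 1 + 4 + 4 + 4 + 4 + 4 + 4 + 4 + 4 = 48. (For the product with Z/4Z: each of the 4 1-dim characters of Z/4Z tensors with each irrep of D_6, giving 4 copies of each D_6-dimension.)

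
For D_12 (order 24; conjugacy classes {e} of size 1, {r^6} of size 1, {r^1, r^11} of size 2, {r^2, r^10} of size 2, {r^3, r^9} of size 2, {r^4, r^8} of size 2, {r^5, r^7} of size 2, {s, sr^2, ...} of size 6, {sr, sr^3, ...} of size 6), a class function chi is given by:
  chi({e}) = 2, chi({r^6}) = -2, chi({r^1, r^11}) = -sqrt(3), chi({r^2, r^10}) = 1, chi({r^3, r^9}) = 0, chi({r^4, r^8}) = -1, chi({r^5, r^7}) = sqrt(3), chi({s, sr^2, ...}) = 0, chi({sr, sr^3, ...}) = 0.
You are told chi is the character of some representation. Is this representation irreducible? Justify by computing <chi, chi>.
Irreducible: <chi, chi> = 1.

Reasoning: <chi, chi> = (1/|G|) sum_C |C| * |chi(C)|^2 = (1/24)[1*|2|^2 + 1*|-2|^2 + 2*|-sqrt(3)|^2 + 2*|1|^2 + 2*|0|^2 + 2*|-1|^2 + 2*|sqrt(3)|^2 + 6*|0|^2 + 6*|0|^2]
  = (1/24)[(4) + (4) + (6) + (2) + (0) + (2) + (6) + (0) + (0)] = 24/24 = 1.
A character is irreducible iff <chi, chi> = 1, so this representation is irreducible.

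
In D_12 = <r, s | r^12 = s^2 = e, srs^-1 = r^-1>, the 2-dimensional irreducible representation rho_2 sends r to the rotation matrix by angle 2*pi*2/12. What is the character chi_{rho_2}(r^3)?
chi_{rho_2}(r^3) = 2*cos(2*pi*2*3/12) = -2

Proof sketch: rho_2(r^3) is rotation by angle 2*pi*2*3/12, whose trace is 2*cos(2*pi*2*3/12) = -2.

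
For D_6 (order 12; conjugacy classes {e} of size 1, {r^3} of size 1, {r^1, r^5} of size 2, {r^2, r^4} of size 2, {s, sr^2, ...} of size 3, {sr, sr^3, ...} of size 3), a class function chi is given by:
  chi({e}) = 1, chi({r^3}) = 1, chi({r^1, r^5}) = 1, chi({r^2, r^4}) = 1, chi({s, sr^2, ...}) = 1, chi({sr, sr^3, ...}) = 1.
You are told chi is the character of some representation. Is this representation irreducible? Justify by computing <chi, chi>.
Irreducible: <chi, chi> = 1.

Justification: <chi, chi> = (1/|G|) sum_C |C| * |chi(C)|^2 = (1/12)[1*|1|^2 + 1*|1|^2 + 2*|1|^2 + 2*|1|^2 + 3*|1|^2 + 3*|1|^2]
  = (1/12)[(1) + (1) + (2) + (2) + (3) + (3)] = 12/12 = 1.
A character is irreducible iff <chi, chi> = 1, so this representation is irreducible.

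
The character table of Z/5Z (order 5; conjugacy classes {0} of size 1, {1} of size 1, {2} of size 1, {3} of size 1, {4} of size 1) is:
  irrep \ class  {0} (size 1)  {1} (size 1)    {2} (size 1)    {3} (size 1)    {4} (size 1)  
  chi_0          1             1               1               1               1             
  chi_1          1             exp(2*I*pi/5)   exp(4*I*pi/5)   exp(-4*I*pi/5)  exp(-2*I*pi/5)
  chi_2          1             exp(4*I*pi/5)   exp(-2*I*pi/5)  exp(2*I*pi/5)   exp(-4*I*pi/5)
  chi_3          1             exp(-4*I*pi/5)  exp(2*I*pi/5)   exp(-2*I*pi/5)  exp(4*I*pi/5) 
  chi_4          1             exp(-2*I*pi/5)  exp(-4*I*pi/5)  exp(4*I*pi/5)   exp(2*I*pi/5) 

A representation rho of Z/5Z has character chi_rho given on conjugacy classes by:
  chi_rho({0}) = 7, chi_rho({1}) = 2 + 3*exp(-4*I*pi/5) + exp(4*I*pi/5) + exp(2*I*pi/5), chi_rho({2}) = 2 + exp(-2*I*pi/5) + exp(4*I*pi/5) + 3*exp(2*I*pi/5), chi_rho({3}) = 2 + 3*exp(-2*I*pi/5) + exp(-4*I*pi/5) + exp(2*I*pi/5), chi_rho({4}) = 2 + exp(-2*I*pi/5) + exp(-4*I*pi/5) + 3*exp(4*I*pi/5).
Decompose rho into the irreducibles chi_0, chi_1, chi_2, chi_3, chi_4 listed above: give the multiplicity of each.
Multiplicities: chi_0: 2, chi_1: 1, chi_2: 1, chi_3: 3, chi_4: 0.

Use <chi_rho, chi> = (1/|G|) sum_C |C| * chi_rho(C) * conj(chi(C)) with |G| = 5 for each irreducible chi in the table:
  <chi_rho, chi_0> = (1/5)[1*(7)*conj(1) + 1*(2 + 3*exp(-4*I*pi/5) + exp(4*I*pi/5) + exp(2*I*pi/5))*conj(1) + 1*(2 + exp(-2*I*pi/5) + exp(4*I*pi/5) + 3*exp(2*I*pi/5))*conj(1) + 1*(2 + 3*exp(-2*I*pi/5) + exp(-4*I*pi/5) + exp(2*I*pi/5))*conj(1) + 1*(2 + exp(-2*I*pi/5) + exp(-4*I*pi/5) + 3*exp(4*I*pi/5))*conj(1)]
      = (1/5)[(7) + (2 + 3*exp(-4*I*pi/5) + exp(4*I*pi/5) + exp(2*I*pi/5)) + (2 + exp(-2*I*pi/5) + exp(4*I*pi/5) + 3*exp(2*I*pi/5)) + (2 + 3*exp(-2*I*pi/5) + exp(-4*I*pi/5) + exp(2*I*pi/5)) + (2 + exp(-2*I*pi/5) + exp(-4*I*pi/5) + 3*exp(4*I*pi/5))] = 10/5 = 2
  <chi_rho, chi_1> = (1/5)[1*(7)*conj(1) + 1*(2 + 3*exp(-4*I*pi/5) + exp(4*I*pi/5) + exp(2*I*pi/5))*conj(exp(2*I*pi/5)) + 1*(2 + exp(-2*I*pi/5) + exp(4*I*pi/5) + 3*exp(2*I*pi/5))*conj(exp(4*I*pi/5)) + 1*(2 + 3*exp(-2*I*pi/5) + exp(-4*I*pi/5) + exp(2*I*pi/5))*conj(exp(-4*I*pi/5)) + 1*(2 + exp(-2*I*pi/5) + exp(-4*I*pi/5) + 3*exp(4*I*pi/5))*conj(exp(-2*I*pi/5))]
      = (1/5)[(7) + (1 + 2*exp(-2*I*pi/5) + exp(2*I*pi/5) + 3*exp(4*I*pi/5)) + (1 + 3*exp(-2*I*pi/5) + 2*exp(-4*I*pi/5) + exp(4*I*pi/5)) + (1 + exp(-4*I*pi/5) + 2*exp(4*I*pi/5) + 3*exp(2*I*pi/5)) + (1 + 3*exp(-4*I*pi/5) + exp(-2*I*pi/5) + 2*exp(2*I*pi/5))] = 5/5 = 1
  <chi_rho, chi_2> = (1/5)[1*(7)*conj(1) + 1*(2 + 3*exp(-4*I*pi/5) + exp(4*I*pi/5) + exp(2*I*pi/5))*conj(exp(4*I*pi/5)) + 1*(2 + exp(-2*I*pi/5) + exp(4*I*pi/5) + 3*exp(2*I*pi/5))*conj(exp(-2*I*pi/5)) + 1*(2 + 3*exp(-2*I*pi/5) + exp(-4*I*pi/5) + exp(2*I*pi/5))*conj(exp(2*I*pi/5)) + 1*(2 + exp(-2*I*pi/5) + exp(-4*I*pi/5) + 3*exp(4*I*pi/5))*conj(exp(-4*I*pi/5))]
      = (1/5)[(7) + (1 + 2*exp(-4*I*pi/5) + exp(-2*I*pi/5) + 3*exp(2*I*pi/5)) + (1 + exp(-4*I*pi/5) + 3*exp(4*I*pi/5) + 2*exp(2*I*pi/5)) + (1 + 2*exp(-2*I*pi/5) + 3*exp(-4*I*pi/5) + exp(4*I*pi/5)) + (1 + 3*exp(-2*I*pi/5) + exp(2*I*pi/5) + 2*exp(4*I*pi/5))] = 5/5 = 1
  <chi_rho, chi_3> = (1/5)[1*(7)*conj(1) + 1*(2 + 3*exp(-4*I*pi/5) + exp(4*I*pi/5) + exp(2*I*pi/5))*conj(exp(-4*I*pi/5)) + 1*(2 + exp(-2*I*pi/5) + exp(4*I*pi/5) + 3*exp(2*I*pi/5))*conj(exp(2*I*pi/5)) + 1*(2 + 3*exp(-2*I*pi/5) + exp(-4*I*pi/5) + exp(2*I*pi/5))*conj(exp(-2*I*pi/5)) + 1*(2 + exp(-2*I*pi/5) + exp(-4*I*pi/5) + 3*exp(4*I*pi/5))*conj(exp(4*I*pi/5))]
      = (1/5)[(7) + (3 + exp(-2*I*pi/5) + exp(-4*I*pi/5) + 2*exp(4*I*pi/5)) + (3 + 2*exp(-2*I*pi/5) + exp(-4*I*pi/5) + exp(2*I*pi/5)) + (3 + exp(-2*I*pi/5) + exp(4*I*pi/5) + 2*exp(2*I*pi/5)) + (3 + 2*exp(-4*I*pi/5) + exp(4*I*pi/5) + exp(2*I*pi/5))] = 15/5 = 3
  <chi_rho, chi_4> = (1/5)[1*(7)*conj(1) + 1*(2 + 3*exp(-4*I*pi/5) + exp(4*I*pi/5) + exp(2*I*pi/5))*conj(exp(-2*I*pi/5)) + 1*(2 + exp(-2*I*pi/5) + exp(4*I*pi/5) + 3*exp(2*I*pi/5))*conj(exp(-4*I*pi/5)) + 1*(2 + 3*exp(-2*I*pi/5) + exp(-4*I*pi/5) + exp(2*I*pi/5))*conj(exp(4*I*pi/5)) + 1*(2 + exp(-2*I*pi/5) + exp(-4*I*pi/5) + 3*exp(4*I*pi/5))*conj(exp(2*I*pi/5))]
      = (1/5)[(7) + (3*exp(-2*I*pi/5) + exp(-4*I*pi/5) + exp(4*I*pi/5) + 2*exp(2*I*pi/5)) + (3*exp(-4*I*pi/5) + exp(-2*I*pi/5) + exp(2*I*pi/5) + 2*exp(4*I*pi/5)) + (2*exp(-4*I*pi/5) + exp(-2*I*pi/5) + exp(2*I*pi/5) + 3*exp(4*I*pi/5)) + (2*exp(-2*I*pi/5) + exp(-4*I*pi/5) + exp(4*I*pi/5) + 3*exp(2*I*pi/5))] = 0/5 = 0
(Exp terms are combined using exp(i*s)*conj(exp(i*t)) = exp(i*(s-t)), and sums of them are collapsed using the identity that for every m > 1 the m distinct m-th roots of unity sum to 0, e.g. 1 + exp(2*I*pi/3) + exp(-2*I*pi/3) = 0.)
Dimension check: dim(rho) = sum (mult * dim) = 2*1 + 1*1 + 1*1 + 3*1 + 0*1 = 7 = chi_rho(e) = 7.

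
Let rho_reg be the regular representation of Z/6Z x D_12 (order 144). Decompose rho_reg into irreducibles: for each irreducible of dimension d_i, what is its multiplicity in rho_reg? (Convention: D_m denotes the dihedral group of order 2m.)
Each irreducible V_i of dimension d_i appears with multiplicity d_i, i.e. rho_reg = (direct sum over all irreducibles V_i) d_i V_i. The irreducible dimensions for Z/6Z x D_12 are 1, 1, 1, 1, 1, 1, 1, 1, 1, 1, 1, 1, 1, 1, 1, 1, 1, 1, 1, 1, 1, 1, 1, 1, 2, 2, 2, 2, 2, 2, 2, 2, 2, 2, 2, 2, 2, 2, 2, 2, 2, 2, 2, 2, 2, 2, 2, 2, 2, 2, 2, 2, 2, 2: 24 irreducibles of dimension 1, each with multiplicity 1; 30 irreducibles of dimension 2, each with multiplicity 2. Total dimension 24*1*1 + 30*2*2 = 144 = |G|.

Why: General theorem: in the regular representation of a finite group G, each irreducible appears with multiplicity equal to its dimension. Check: dim(rho_reg) = sum d_i^2 = 1 + 1 + 1 + 1 + 1 + 1 + 1 + 1 + 1 + 1 + 1 + 1 + 1 + 1 + 1 + 1 + 1 + 1 + 1 + 1 + 1 + 1 + 1 + 1 + 4 + 4 + 4 + 4 + 4 + 4 + 4 + 4 + 4 + 4 + 4 + 4 + 4 + 4 + 4 + 4 + 4 + 4 + 4 + 4 + 4 + 4 + 4 + 4 + 4 + 4 + 4 + 4 + 4 + 4 = 144 = |G|.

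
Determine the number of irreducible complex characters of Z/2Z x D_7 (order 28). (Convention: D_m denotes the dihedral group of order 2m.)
10

Derivation: The number of irreducible complex representations of a finite group equals its number of conjugacy classes. For a direct product, #classes(G x H) = #classes(G) * #classes(H). Z/2Z has 2 classes (abelian), D_7 has 5 classes, so 2 * 5 = 10, so Z/2Z x D_7 (order 28) has exactly 10 irreducible complex representations.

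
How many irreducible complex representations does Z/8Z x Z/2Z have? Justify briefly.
16

Justification: The number of irreducible complex representations of a finite group equals its number of conjugacy classes. Z/8Z x Z/2Z is abelian of order 16, so every element is its own conjugacy class: 16 classes, so Z/8Z x Z/2Z (order 16) has exactly 16 irreducible complex representations.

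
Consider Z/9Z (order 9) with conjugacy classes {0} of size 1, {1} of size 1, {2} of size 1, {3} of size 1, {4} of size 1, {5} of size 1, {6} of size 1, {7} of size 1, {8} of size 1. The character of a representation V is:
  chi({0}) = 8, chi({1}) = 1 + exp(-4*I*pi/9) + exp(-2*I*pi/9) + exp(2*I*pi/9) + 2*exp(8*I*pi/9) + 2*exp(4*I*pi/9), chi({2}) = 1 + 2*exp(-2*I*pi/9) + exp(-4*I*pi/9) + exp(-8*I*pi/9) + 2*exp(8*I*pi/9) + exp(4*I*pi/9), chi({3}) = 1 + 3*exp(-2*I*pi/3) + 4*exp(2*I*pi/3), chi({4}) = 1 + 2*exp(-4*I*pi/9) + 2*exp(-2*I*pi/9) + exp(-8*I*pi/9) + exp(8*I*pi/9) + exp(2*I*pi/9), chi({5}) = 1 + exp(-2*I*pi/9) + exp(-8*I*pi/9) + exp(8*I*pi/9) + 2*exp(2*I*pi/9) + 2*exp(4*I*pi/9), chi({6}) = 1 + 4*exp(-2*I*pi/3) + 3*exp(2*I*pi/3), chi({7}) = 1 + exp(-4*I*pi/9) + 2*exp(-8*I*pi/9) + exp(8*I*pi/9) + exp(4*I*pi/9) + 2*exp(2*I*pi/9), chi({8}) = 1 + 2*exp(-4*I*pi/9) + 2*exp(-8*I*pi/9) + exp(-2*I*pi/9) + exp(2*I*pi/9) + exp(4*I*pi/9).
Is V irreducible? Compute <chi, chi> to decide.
Not irreducible (reducible): <chi, chi> = 12 > 1.

Why: <chi, chi> = (1/|G|) sum_C |C| * |chi(C)|^2 = (1/9)[1*|8|^2 + 1*|1 + exp(-4*I*pi/9) + exp(-2*I*pi/9) + exp(2*I*pi/9) + 2*exp(8*I*pi/9) + 2*exp(4*I*pi/9)|^2 + 1*|1 + 2*exp(-2*I*pi/9) + exp(-4*I*pi/9) + exp(-8*I*pi/9) + 2*exp(8*I*pi/9) + exp(4*I*pi/9)|^2 + 1*|1 + 3*exp(-2*I*pi/3) + 4*exp(2*I*pi/3)|^2 + 1*|1 + 2*exp(-4*I*pi/9) + 2*exp(-2*I*pi/9) + exp(-8*I*pi/9) + exp(8*I*pi/9) + exp(2*I*pi/9)|^2 + 1*|1 + exp(-2*I*pi/9) + exp(-8*I*pi/9) + exp(8*I*pi/9) + 2*exp(2*I*pi/9) + 2*exp(4*I*pi/9)|^2 + 1*|1 + 4*exp(-2*I*pi/3) + 3*exp(2*I*pi/3)|^2 + 1*|1 + exp(-4*I*pi/9) + 2*exp(-8*I*pi/9) + exp(8*I*pi/9) + exp(4*I*pi/9) + 2*exp(2*I*pi/9)|^2 + 1*|1 + 2*exp(-4*I*pi/9) + 2*exp(-8*I*pi/9) + exp(-2*I*pi/9) + exp(2*I*pi/9) + exp(4*I*pi/9)|^2]
  = (1/9)[(64) + (12 + 8*exp(-4*I*pi/9) + 7*exp(-2*I*pi/3) + 5*exp(-2*I*pi/9) + 6*exp(-8*I*pi/9) + 6*exp(8*I*pi/9) + 5*exp(2*I*pi/9) + 7*exp(2*I*pi/3) + 8*exp(4*I*pi/9)) + (12 + 7*exp(-2*I*pi/3) + 5*exp(-4*I*pi/9) + 6*exp(-2*I*pi/9) + 8*exp(-8*I*pi/9) + 8*exp(8*I*pi/9) + 6*exp(2*I*pi/9) + 5*exp(4*I*pi/9) + 7*exp(2*I*pi/3)) + (7) + (12 + 7*exp(-2*I*pi/3) + 6*exp(-4*I*pi/9) + 8*exp(-2*I*pi/9) + 5*exp(-8*I*pi/9) + 5*exp(8*I*pi/9) + 8*exp(2*I*pi/9) + 6*exp(4*I*pi/9) + 7*exp(2*I*pi/3)) + (12 + 7*exp(-2*I*pi/3) + 6*exp(-4*I*pi/9) + 8*exp(-2*I*pi/9) + 5*exp(-8*I*pi/9) + 5*exp(8*I*pi/9) + 8*exp(2*I*pi/9) + 6*exp(4*I*pi/9) + 7*exp(2*I*pi/3)) + (7) + (12 + 7*exp(-2*I*pi/3) + 5*exp(-4*I*pi/9) + 6*exp(-2*I*pi/9) + 8*exp(-8*I*pi/9) + 8*exp(8*I*pi/9) + 6*exp(2*I*pi/9) + 5*exp(4*I*pi/9) + 7*exp(2*I*pi/3)) + (12 + 8*exp(-4*I*pi/9) + 7*exp(-2*I*pi/3) + 5*exp(-2*I*pi/9) + 6*exp(-8*I*pi/9) + 6*exp(8*I*pi/9) + 5*exp(2*I*pi/9) + 7*exp(2*I*pi/3) + 8*exp(4*I*pi/9))] = 108/9 = 12.
(Exp terms are combined using exp(i*s)*conj(exp(i*t)) = exp(i*(s-t)), and sums of them are collapsed using the identity that for every m > 1 the m distinct m-th roots of unity sum to 0, e.g. 1 + exp(2*I*pi/3) + exp(-2*I*pi/3) = 0.)
A character is irreducible iff <chi, chi> = 1, so this representation is reducible.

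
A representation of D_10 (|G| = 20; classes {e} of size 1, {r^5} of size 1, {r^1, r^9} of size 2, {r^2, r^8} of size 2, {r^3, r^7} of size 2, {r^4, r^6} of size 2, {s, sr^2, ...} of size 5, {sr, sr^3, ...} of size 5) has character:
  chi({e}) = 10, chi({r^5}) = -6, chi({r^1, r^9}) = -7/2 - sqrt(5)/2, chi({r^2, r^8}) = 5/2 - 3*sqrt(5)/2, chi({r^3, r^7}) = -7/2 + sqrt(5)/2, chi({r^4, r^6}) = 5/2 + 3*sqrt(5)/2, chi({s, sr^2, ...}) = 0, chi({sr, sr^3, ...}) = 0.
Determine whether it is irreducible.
Not irreducible (reducible): <chi, chi> = 13 > 1.

Working: <chi, chi> = (1/|G|) sum_C |C| * |chi(C)|^2 = (1/20)[1*|10|^2 + 1*|-6|^2 + 2*|-7/2 - sqrt(5)/2|^2 + 2*|5/2 - 3*sqrt(5)/2|^2 + 2*|-7/2 + sqrt(5)/2|^2 + 2*|5/2 + 3*sqrt(5)/2|^2 + 5*|0|^2 + 5*|0|^2]
  = (1/20)[(100) + (36) + (7*sqrt(5) + 27) + (35 - 15*sqrt(5)) + (27 - 7*sqrt(5)) + (15*sqrt(5) + 35) + (0) + (0)] = 260/20 = 13.
A character is irreducible iff <chi, chi> = 1, so this representation is reducible.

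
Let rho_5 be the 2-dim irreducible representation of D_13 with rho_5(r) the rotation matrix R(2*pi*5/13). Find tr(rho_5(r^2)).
chi_{rho_5}(r^2) = 2*cos(2*pi*5*2/13) = 2*cos(6*pi/13)

Derivation: rho_5(r^2) is rotation by angle 2*pi*5*2/13, whose trace is 2*cos(2*pi*5*2/13) = 2*cos(6*pi/13).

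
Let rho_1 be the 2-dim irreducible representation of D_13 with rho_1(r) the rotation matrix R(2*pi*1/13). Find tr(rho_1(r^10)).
chi_{rho_1}(r^10) = 2*cos(2*pi*1*10/13) = 2*cos(6*pi/13)

rho_1(r^10) is rotation by angle 2*pi*1*10/13, whose trace is 2*cos(2*pi*1*10/13) = 2*cos(6*pi/13).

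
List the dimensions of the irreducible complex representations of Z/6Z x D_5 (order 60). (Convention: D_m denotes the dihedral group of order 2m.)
Dimensions: 1, 1, 1, 1, 1, 1, 1, 1, 1, 1, 1, 1, 2, 2, 2, 2, 2, 2, 2, 2, 2, 2, 2, 2

Derivation: There are 24 irreducibles (= number of conjugacy classes). Their dimensions d_i satisfy sum d_i^2 = |G| = 60: 1 + 1 + 1 + 1 + 1 + 1 + 1 + 1 + 1 + 1 + 1 + 1 + 4 + 4 + 4 + 4 + 4 + 4 + 4 + 4 + 4 + 4 + 4 + 4 = 60. (For the product with Z/6Z: each of the 6 1-dim characters of Z/6Z tensors with each irrep of D_5, giving 6 copies of each D_5-dimension.)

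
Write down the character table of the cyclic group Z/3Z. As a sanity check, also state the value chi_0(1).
Character table of Z/3Z (irreps indexed chi_0,...,chi_2 with chi_k(m) = zeta_3^(k*m), zeta_3 = exp(2*pi*i/3)):
  irrep \ class  {0} (size 1)  {1} (size 1)    {2} (size 1)  
  chi_0          1             1               1             
  chi_1          1             exp(2*I*pi/3)   exp(-2*I*pi/3)
  chi_2          1             exp(-2*I*pi/3)  exp(2*I*pi/3) 

Spot check: chi_0(1) = zeta_3^(0*1) = zeta_3^0 = 1.

Reasoning: Z/3Z is abelian, so all 3 irreducible complex representations are 1-dimensional. They are given by chi_k(m) = zeta_3^(k*m) for k = 0,...,2. Row orthogonality: sum_m chi_k(m) conj(chi_l(m)) = 3 * [k = l].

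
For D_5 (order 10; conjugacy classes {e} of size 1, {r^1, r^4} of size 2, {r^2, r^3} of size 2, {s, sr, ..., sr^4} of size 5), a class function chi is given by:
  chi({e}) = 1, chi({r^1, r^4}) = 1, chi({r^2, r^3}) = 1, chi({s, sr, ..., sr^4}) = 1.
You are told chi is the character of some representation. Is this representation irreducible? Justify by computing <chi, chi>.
Irreducible: <chi, chi> = 1.

Details: <chi, chi> = (1/|G|) sum_C |C| * |chi(C)|^2 = (1/10)[1*|1|^2 + 2*|1|^2 + 2*|1|^2 + 5*|1|^2]
  = (1/10)[(1) + (2) + (2) + (5)] = 10/10 = 1.
A character is irreducible iff <chi, chi> = 1, so this representation is irreducible.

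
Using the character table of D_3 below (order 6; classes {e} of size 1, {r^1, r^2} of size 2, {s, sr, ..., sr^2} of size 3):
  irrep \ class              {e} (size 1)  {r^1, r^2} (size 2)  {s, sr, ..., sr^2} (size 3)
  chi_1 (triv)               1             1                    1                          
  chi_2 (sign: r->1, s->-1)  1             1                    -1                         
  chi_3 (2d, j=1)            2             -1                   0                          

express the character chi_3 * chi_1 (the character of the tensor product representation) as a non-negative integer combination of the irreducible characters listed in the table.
chi_3 tensor chi_1 = chi_3 (all other irreducibles have multiplicity 0).

Justification: The character of a tensor product is the pointwise product (chi_3 * chi_1)(C) = chi_3(C) * chi_1(C):
  {e}: (2)*(1), {r^1, r^2}: (-1)*(1), {s, sr, ..., sr^2}: (0)*(1)
so (chi_3 * chi_1) takes values
  {e} -> 2, {r^1, r^2} -> -1, {s, sr, ..., sr^2} -> 0.
Now take the inner product of this character with each irreducible chi from the table, <chi_3*chi_1, chi> = (1/6) sum_C |C| (chi_3*chi_1)(C) conj(chi(C)):
  <chi_3*chi_1, chi_1> = (1/6)[1*(2)*conj(1) + 2*(-1)*conj(1) + 3*(0)*conj(1)]
      = (1/6)[(2) + (-2) + (0)] = 0/6 = 0
  <chi_3*chi_1, chi_2> = (1/6)[1*(2)*conj(1) + 2*(-1)*conj(1) + 3*(0)*conj(-1)]
      = (1/6)[(2) + (-2) + (0)] = 0/6 = 0
  <chi_3*chi_1, chi_3> = (1/6)[1*(2)*conj(2) + 2*(-1)*conj(-1) + 3*(0)*conj(0)]
      = (1/6)[(4) + (2) + (0)] = 6/6 = 1
Hence the multiplicities are chi_3: 1. Dimension check: dim(chi_3)*dim(chi_1) = 2*1 = 2 and sum (mult * dim) = 1*2 = 2.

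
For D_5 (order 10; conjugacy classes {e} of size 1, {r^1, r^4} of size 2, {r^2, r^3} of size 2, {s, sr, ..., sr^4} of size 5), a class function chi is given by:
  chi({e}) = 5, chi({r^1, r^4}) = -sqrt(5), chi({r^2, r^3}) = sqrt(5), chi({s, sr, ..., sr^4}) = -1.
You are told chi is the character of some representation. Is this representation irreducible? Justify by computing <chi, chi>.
Not irreducible (reducible): <chi, chi> = 5 > 1.

Why: <chi, chi> = (1/|G|) sum_C |C| * |chi(C)|^2 = (1/10)[1*|5|^2 + 2*|-sqrt(5)|^2 + 2*|sqrt(5)|^2 + 5*|-1|^2]
  = (1/10)[(25) + (10) + (10) + (5)] = 50/10 = 5.
A character is irreducible iff <chi, chi> = 1, so this representation is reducible.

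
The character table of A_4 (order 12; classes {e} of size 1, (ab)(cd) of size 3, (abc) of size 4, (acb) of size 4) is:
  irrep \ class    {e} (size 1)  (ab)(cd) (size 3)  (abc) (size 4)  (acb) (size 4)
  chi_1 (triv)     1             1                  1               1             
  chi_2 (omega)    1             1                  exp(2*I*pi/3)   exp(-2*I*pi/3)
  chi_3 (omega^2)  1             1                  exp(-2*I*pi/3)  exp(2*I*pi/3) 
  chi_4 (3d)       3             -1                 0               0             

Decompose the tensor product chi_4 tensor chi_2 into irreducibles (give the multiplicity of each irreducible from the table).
chi_4 tensor chi_2 = chi_4 (all other irreducibles have multiplicity 0).

Solution. The character of a tensor product is the pointwise product (chi_4 * chi_2)(C) = chi_4(C) * chi_2(C):
  {e}: (3)*(1), (ab)(cd): (-1)*(1), (abc): (0)*(exp(2*I*pi/3)), (acb): (0)*(exp(-2*I*pi/3))
so (chi_4 * chi_2) takes values
  {e} -> 3, (ab)(cd) -> -1, (abc) -> 0, (acb) -> 0.
Now take the inner product of this character with each irreducible chi from the table, <chi_4*chi_2, chi> = (1/12) sum_C |C| (chi_4*chi_2)(C) conj(chi(C)):
  <chi_4*chi_2, chi_1> = (1/12)[1*(3)*conj(1) + 3*(-1)*conj(1) + 4*(0)*conj(1) + 4*(0)*conj(1)]
      = (1/12)[(3) + (-3) + (0) + (0)] = 0/12 = 0
  <chi_4*chi_2, chi_2> = (1/12)[1*(3)*conj(1) + 3*(-1)*conj(1) + 4*(0)*conj(exp(2*I*pi/3)) + 4*(0)*conj(exp(-2*I*pi/3))]
      = (1/12)[(3) + (-3) + (0) + (0)] = 0/12 = 0
  <chi_4*chi_2, chi_3> = (1/12)[1*(3)*conj(1) + 3*(-1)*conj(1) + 4*(0)*conj(exp(-2*I*pi/3)) + 4*(0)*conj(exp(2*I*pi/3))]
      = (1/12)[(3) + (-3) + (0) + (0)] = 0/12 = 0
  <chi_4*chi_2, chi_4> = (1/12)[1*(3)*conj(3) + 3*(-1)*conj(-1) + 4*(0)*conj(0) + 4*(0)*conj(0)]
      = (1/12)[(9) + (3) + (0) + (0)] = 12/12 = 1
(Exp terms are combined using exp(i*s)*conj(exp(i*t)) = exp(i*(s-t)), and sums of them are collapsed using the identity that for every m > 1 the m distinct m-th roots of unity sum to 0, e.g. 1 + exp(2*I*pi/3) + exp(-2*I*pi/3) = 0.)
Hence the multiplicities are chi_4: 1. Dimension check: dim(chi_4)*dim(chi_2) = 3*1 = 3 and sum (mult * dim) = 1*3 = 3.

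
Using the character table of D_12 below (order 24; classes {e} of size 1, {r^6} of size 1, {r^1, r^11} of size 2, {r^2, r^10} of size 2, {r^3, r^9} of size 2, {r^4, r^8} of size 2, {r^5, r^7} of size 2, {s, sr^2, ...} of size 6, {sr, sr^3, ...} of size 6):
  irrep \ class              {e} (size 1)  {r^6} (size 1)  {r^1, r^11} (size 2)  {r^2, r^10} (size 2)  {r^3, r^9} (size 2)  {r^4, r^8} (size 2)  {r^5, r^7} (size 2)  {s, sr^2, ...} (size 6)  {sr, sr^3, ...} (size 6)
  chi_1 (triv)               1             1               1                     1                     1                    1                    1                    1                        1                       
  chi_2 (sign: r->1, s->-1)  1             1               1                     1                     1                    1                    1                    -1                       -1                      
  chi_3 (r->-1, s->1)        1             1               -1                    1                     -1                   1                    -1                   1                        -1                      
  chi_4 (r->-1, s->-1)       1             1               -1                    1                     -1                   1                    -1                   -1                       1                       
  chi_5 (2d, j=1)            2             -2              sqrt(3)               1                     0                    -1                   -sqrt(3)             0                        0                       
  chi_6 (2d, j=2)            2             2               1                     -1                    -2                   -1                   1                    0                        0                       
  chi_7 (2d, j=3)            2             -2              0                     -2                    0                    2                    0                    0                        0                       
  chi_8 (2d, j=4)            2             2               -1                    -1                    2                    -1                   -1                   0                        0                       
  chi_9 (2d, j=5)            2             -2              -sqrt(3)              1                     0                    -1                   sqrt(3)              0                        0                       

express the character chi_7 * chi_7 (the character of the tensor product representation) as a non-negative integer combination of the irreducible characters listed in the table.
chi_7 tensor chi_7 = chi_1 + chi_2 + chi_3 + chi_4 (all other irreducibles have multiplicity 0).

Derivation: The character of a tensor product is the pointwise product (chi_7 * chi_7)(C) = chi_7(C) * chi_7(C):
  {e}: (2)*(2), {r^6}: (-2)*(-2), {r^1, r^11}: (0)*(0), {r^2, r^10}: (-2)*(-2), {r^3, r^9}: (0)*(0), {r^4, r^8}: (2)*(2), {r^5, r^7}: (0)*(0), {s, sr^2, ...}: (0)*(0), {sr, sr^3, ...}: (0)*(0)
so (chi_7 * chi_7) takes values
  {e} -> 4, {r^6} -> 4, {r^1, r^11} -> 0, {r^2, r^10} -> 4, {r^3, r^9} -> 0, {r^4, r^8} -> 4, {r^5, r^7} -> 0, {s, sr^2, ...} -> 0, {sr, sr^3, ...} -> 0.
Now take the inner product of this character with each irreducible chi from the table, <chi_7*chi_7, chi> = (1/24) sum_C |C| (chi_7*chi_7)(C) conj(chi(C)):
  <chi_7*chi_7, chi_1> = (1/24)[1*(4)*conj(1) + 1*(4)*conj(1) + 2*(0)*conj(1) + 2*(4)*conj(1) + 2*(0)*conj(1) + 2*(4)*conj(1) + 2*(0)*conj(1) + 6*(0)*conj(1) + 6*(0)*conj(1)]
      = (1/24)[(4) + (4) + (0) + (8) + (0) + (8) + (0) + (0) + (0)] = 24/24 = 1
  <chi_7*chi_7, chi_2> = (1/24)[1*(4)*conj(1) + 1*(4)*conj(1) + 2*(0)*conj(1) + 2*(4)*conj(1) + 2*(0)*conj(1) + 2*(4)*conj(1) + 2*(0)*conj(1) + 6*(0)*conj(-1) + 6*(0)*conj(-1)]
      = (1/24)[(4) + (4) + (0) + (8) + (0) + (8) + (0) + (0) + (0)] = 24/24 = 1
  <chi_7*chi_7, chi_3> = (1/24)[1*(4)*conj(1) + 1*(4)*conj(1) + 2*(0)*conj(-1) + 2*(4)*conj(1) + 2*(0)*conj(-1) + 2*(4)*conj(1) + 2*(0)*conj(-1) + 6*(0)*conj(1) + 6*(0)*conj(-1)]
      = (1/24)[(4) + (4) + (0) + (8) + (0) + (8) + (0) + (0) + (0)] = 24/24 = 1
  <chi_7*chi_7, chi_4> = (1/24)[1*(4)*conj(1) + 1*(4)*conj(1) + 2*(0)*conj(-1) + 2*(4)*conj(1) + 2*(0)*conj(-1) + 2*(4)*conj(1) + 2*(0)*conj(-1) + 6*(0)*conj(-1) + 6*(0)*conj(1)]
      = (1/24)[(4) + (4) + (0) + (8) + (0) + (8) + (0) + (0) + (0)] = 24/24 = 1
  <chi_7*chi_7, chi_5> = (1/24)[1*(4)*conj(2) + 1*(4)*conj(-2) + 2*(0)*conj(sqrt(3)) + 2*(4)*conj(1) + 2*(0)*conj(0) + 2*(4)*conj(-1) + 2*(0)*conj(-sqrt(3)) + 6*(0)*conj(0) + 6*(0)*conj(0)]
      = (1/24)[(8) + (-8) + (0) + (8) + (0) + (-8) + (0) + (0) + (0)] = 0/24 = 0
  <chi_7*chi_7, chi_6> = (1/24)[1*(4)*conj(2) + 1*(4)*conj(2) + 2*(0)*conj(1) + 2*(4)*conj(-1) + 2*(0)*conj(-2) + 2*(4)*conj(-1) + 2*(0)*conj(1) + 6*(0)*conj(0) + 6*(0)*conj(0)]
      = (1/24)[(8) + (8) + (0) + (-8) + (0) + (-8) + (0) + (0) + (0)] = 0/24 = 0
  <chi_7*chi_7, chi_7> = (1/24)[1*(4)*conj(2) + 1*(4)*conj(-2) + 2*(0)*conj(0) + 2*(4)*conj(-2) + 2*(0)*conj(0) + 2*(4)*conj(2) + 2*(0)*conj(0) + 6*(0)*conj(0) + 6*(0)*conj(0)]
      = (1/24)[(8) + (-8) + (0) + (-16) + (0) + (16) + (0) + (0) + (0)] = 0/24 = 0
  <chi_7*chi_7, chi_8> = (1/24)[1*(4)*conj(2) + 1*(4)*conj(2) + 2*(0)*conj(-1) + 2*(4)*conj(-1) + 2*(0)*conj(2) + 2*(4)*conj(-1) + 2*(0)*conj(-1) + 6*(0)*conj(0) + 6*(0)*conj(0)]
      = (1/24)[(8) + (8) + (0) + (-8) + (0) + (-8) + (0) + (0) + (0)] = 0/24 = 0
  <chi_7*chi_7, chi_9> = (1/24)[1*(4)*conj(2) + 1*(4)*conj(-2) + 2*(0)*conj(-sqrt(3)) + 2*(4)*conj(1) + 2*(0)*conj(0) + 2*(4)*conj(-1) + 2*(0)*conj(sqrt(3)) + 6*(0)*conj(0) + 6*(0)*conj(0)]
      = (1/24)[(8) + (-8) + (0) + (8) + (0) + (-8) + (0) + (0) + (0)] = 0/24 = 0
Hence the multiplicities are chi_1: 1, chi_2: 1, chi_3: 1, chi_4: 1. Dimension check: dim(chi_7)*dim(chi_7) = 2*2 = 4 and sum (mult * dim) = 1*1 + 1*1 + 1*1 + 1*1 = 4.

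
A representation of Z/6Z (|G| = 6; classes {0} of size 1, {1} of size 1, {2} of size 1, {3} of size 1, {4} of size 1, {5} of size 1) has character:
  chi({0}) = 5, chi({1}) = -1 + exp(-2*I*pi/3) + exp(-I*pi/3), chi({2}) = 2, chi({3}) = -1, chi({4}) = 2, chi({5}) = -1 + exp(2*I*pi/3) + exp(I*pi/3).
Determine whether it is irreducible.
Not irreducible (reducible): <chi, chi> = 7 > 1.

Explanation: <chi, chi> = (1/|G|) sum_C |C| * |chi(C)|^2 = (1/6)[1*|5|^2 + 1*|-1 + exp(-2*I*pi/3) + exp(-I*pi/3)|^2 + 1*|2|^2 + 1*|-1|^2 + 1*|2|^2 + 1*|-1 + exp(2*I*pi/3) + exp(I*pi/3)|^2]
  = (1/6)[(25) + (4) + (4) + (1) + (4) + (4)] = 42/6 = 7.
(Exp terms are combined using exp(i*s)*conj(exp(i*t)) = exp(i*(s-t)), and sums of them are collapsed using the identity that for every m > 1 the m distinct m-th roots of unity sum to 0, e.g. 1 + exp(2*I*pi/3) + exp(-2*I*pi/3) = 0.)
A character is irreducible iff <chi, chi> = 1, so this representation is reducible.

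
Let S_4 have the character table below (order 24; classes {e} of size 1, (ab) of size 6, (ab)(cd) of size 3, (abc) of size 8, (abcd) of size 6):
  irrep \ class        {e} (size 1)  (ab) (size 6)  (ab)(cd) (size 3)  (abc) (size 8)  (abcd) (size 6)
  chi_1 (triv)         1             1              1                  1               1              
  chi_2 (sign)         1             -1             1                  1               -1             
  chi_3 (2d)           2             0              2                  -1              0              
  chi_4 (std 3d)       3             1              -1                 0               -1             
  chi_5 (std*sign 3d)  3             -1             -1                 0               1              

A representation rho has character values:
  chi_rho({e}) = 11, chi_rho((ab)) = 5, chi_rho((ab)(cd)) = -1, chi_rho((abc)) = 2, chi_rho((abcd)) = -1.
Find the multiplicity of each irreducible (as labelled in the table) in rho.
Multiplicities: chi_1: 2, chi_2: 0, chi_3: 0, chi_4: 3, chi_5: 0.

Solution. Use <chi_rho, chi> = (1/|G|) sum_C |C| * chi_rho(C) * conj(chi(C)) with |G| = 24 for each irreducible chi in the table:
  <chi_rho, chi_1> = (1/24)[1*(11)*conj(1) + 6*(5)*conj(1) + 3*(-1)*conj(1) + 8*(2)*conj(1) + 6*(-1)*conj(1)]
      = (1/24)[(11) + (30) + (-3) + (16) + (-6)] = 48/24 = 2
  <chi_rho, chi_2> = (1/24)[1*(11)*conj(1) + 6*(5)*conj(-1) + 3*(-1)*conj(1) + 8*(2)*conj(1) + 6*(-1)*conj(-1)]
      = (1/24)[(11) + (-30) + (-3) + (16) + (6)] = 0/24 = 0
  <chi_rho, chi_3> = (1/24)[1*(11)*conj(2) + 6*(5)*conj(0) + 3*(-1)*conj(2) + 8*(2)*conj(-1) + 6*(-1)*conj(0)]
      = (1/24)[(22) + (0) + (-6) + (-16) + (0)] = 0/24 = 0
  <chi_rho, chi_4> = (1/24)[1*(11)*conj(3) + 6*(5)*conj(1) + 3*(-1)*conj(-1) + 8*(2)*conj(0) + 6*(-1)*conj(-1)]
      = (1/24)[(33) + (30) + (3) + (0) + (6)] = 72/24 = 3
  <chi_rho, chi_5> = (1/24)[1*(11)*conj(3) + 6*(5)*conj(-1) + 3*(-1)*conj(-1) + 8*(2)*conj(0) + 6*(-1)*conj(1)]
      = (1/24)[(33) + (-30) + (3) + (0) + (-6)] = 0/24 = 0
Dimension check: dim(rho) = sum (mult * dim) = 2*1 + 0*1 + 0*2 + 3*3 + 0*3 = 11 = chi_rho(e) = 11.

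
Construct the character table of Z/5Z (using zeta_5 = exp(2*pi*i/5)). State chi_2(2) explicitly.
Character table of Z/5Z (irreps indexed chi_0,...,chi_4 with chi_k(m) = zeta_5^(k*m), zeta_5 = exp(2*pi*i/5)):
  irrep \ class  {0} (size 1)  {1} (size 1)    {2} (size 1)    {3} (size 1)    {4} (size 1)  
  chi_0          1             1               1               1               1             
  chi_1          1             exp(2*I*pi/5)   exp(4*I*pi/5)   exp(-4*I*pi/5)  exp(-2*I*pi/5)
  chi_2          1             exp(4*I*pi/5)   exp(-2*I*pi/5)  exp(2*I*pi/5)   exp(-4*I*pi/5)
  chi_3          1             exp(-4*I*pi/5)  exp(2*I*pi/5)   exp(-2*I*pi/5)  exp(4*I*pi/5) 
  chi_4          1             exp(-2*I*pi/5)  exp(-4*I*pi/5)  exp(4*I*pi/5)   exp(2*I*pi/5) 

Spot check: chi_2(2) = zeta_5^(2*2) = zeta_5^4 = exp(-2*I*pi/5).

Justification: Z/5Z is abelian, so all 5 irreducible complex representations are 1-dimensional. They are given by chi_k(m) = zeta_5^(k*m) for k = 0,...,4. Row orthogonality: sum_m chi_k(m) conj(chi_l(m)) = 5 * [k = l].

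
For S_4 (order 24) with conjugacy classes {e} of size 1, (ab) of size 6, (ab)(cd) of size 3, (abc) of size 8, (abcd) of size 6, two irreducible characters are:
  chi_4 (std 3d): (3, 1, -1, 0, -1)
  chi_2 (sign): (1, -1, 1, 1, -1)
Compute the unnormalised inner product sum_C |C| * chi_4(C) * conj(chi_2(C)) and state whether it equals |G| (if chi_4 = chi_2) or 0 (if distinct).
Sum = 0; so <chi_4, chi_2> = 0 (distinct irreducibles are orthogonal).

Argument: Compute term by term over conjugacy classes (|C| * chi_4(C) * conj(chi_2(C))):
  1*(3)*conj(1) + 6*(1)*conj(-1) + 3*(-1)*conj(1) + 8*(0)*conj(1) + 6*(-1)*conj(-1)
  = (3) + (-6) + (-3) + (0) + (6)
  = 0.
Dividing by |G| = 24 gives 0/24 = 0, matching the row-orthogonality relation <chi_4, chi_2> = [chi_4 = chi_2].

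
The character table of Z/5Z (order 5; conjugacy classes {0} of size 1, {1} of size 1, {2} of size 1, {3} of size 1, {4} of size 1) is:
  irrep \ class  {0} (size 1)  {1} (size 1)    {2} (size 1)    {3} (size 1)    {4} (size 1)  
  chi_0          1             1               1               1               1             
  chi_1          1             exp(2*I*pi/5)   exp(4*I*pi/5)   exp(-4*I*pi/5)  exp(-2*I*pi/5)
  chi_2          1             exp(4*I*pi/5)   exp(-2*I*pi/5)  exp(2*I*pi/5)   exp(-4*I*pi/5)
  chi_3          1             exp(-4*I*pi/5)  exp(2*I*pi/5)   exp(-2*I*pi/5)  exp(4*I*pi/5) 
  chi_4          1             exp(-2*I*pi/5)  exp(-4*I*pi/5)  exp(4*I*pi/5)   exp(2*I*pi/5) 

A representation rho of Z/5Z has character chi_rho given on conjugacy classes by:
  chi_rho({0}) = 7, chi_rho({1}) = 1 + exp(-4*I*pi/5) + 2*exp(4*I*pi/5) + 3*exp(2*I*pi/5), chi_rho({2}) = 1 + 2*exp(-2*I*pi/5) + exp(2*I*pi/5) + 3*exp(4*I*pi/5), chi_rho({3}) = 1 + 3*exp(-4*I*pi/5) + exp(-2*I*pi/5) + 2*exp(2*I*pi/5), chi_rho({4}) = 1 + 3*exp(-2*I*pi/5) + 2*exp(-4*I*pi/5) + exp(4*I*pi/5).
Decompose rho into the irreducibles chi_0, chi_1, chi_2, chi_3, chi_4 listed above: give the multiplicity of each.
Multiplicities: chi_0: 1, chi_1: 3, chi_2: 2, chi_3: 1, chi_4: 0.

Argument: Use <chi_rho, chi> = (1/|G|) sum_C |C| * chi_rho(C) * conj(chi(C)) with |G| = 5 for each irreducible chi in the table:
  <chi_rho, chi_0> = (1/5)[1*(7)*conj(1) + 1*(1 + exp(-4*I*pi/5) + 2*exp(4*I*pi/5) + 3*exp(2*I*pi/5))*conj(1) + 1*(1 + 2*exp(-2*I*pi/5) + exp(2*I*pi/5) + 3*exp(4*I*pi/5))*conj(1) + 1*(1 + 3*exp(-4*I*pi/5) + exp(-2*I*pi/5) + 2*exp(2*I*pi/5))*conj(1) + 1*(1 + 3*exp(-2*I*pi/5) + 2*exp(-4*I*pi/5) + exp(4*I*pi/5))*conj(1)]
      = (1/5)[(7) + (1 + exp(-4*I*pi/5) + 2*exp(4*I*pi/5) + 3*exp(2*I*pi/5)) + (1 + 2*exp(-2*I*pi/5) + exp(2*I*pi/5) + 3*exp(4*I*pi/5)) + (1 + 3*exp(-4*I*pi/5) + exp(-2*I*pi/5) + 2*exp(2*I*pi/5)) + (1 + 3*exp(-2*I*pi/5) + 2*exp(-4*I*pi/5) + exp(4*I*pi/5))] = 5/5 = 1
  <chi_rho, chi_1> = (1/5)[1*(7)*conj(1) + 1*(1 + exp(-4*I*pi/5) + 2*exp(4*I*pi/5) + 3*exp(2*I*pi/5))*conj(exp(2*I*pi/5)) + 1*(1 + 2*exp(-2*I*pi/5) + exp(2*I*pi/5) + 3*exp(4*I*pi/5))*conj(exp(4*I*pi/5)) + 1*(1 + 3*exp(-4*I*pi/5) + exp(-2*I*pi/5) + 2*exp(2*I*pi/5))*conj(exp(-4*I*pi/5)) + 1*(1 + 3*exp(-2*I*pi/5) + 2*exp(-4*I*pi/5) + exp(4*I*pi/5))*conj(exp(-2*I*pi/5))]
      = (1/5)[(7) + (3 + exp(-2*I*pi/5) + exp(4*I*pi/5) + 2*exp(2*I*pi/5)) + (3 + exp(-2*I*pi/5) + exp(-4*I*pi/5) + 2*exp(4*I*pi/5)) + (3 + 2*exp(-4*I*pi/5) + exp(4*I*pi/5) + exp(2*I*pi/5)) + (3 + 2*exp(-2*I*pi/5) + exp(-4*I*pi/5) + exp(2*I*pi/5))] = 15/5 = 3
  <chi_rho, chi_2> = (1/5)[1*(7)*conj(1) + 1*(1 + exp(-4*I*pi/5) + 2*exp(4*I*pi/5) + 3*exp(2*I*pi/5))*conj(exp(4*I*pi/5)) + 1*(1 + 2*exp(-2*I*pi/5) + exp(2*I*pi/5) + 3*exp(4*I*pi/5))*conj(exp(-2*I*pi/5)) + 1*(1 + 3*exp(-4*I*pi/5) + exp(-2*I*pi/5) + 2*exp(2*I*pi/5))*conj(exp(2*I*pi/5)) + 1*(1 + 3*exp(-2*I*pi/5) + 2*exp(-4*I*pi/5) + exp(4*I*pi/5))*conj(exp(-4*I*pi/5))]
      = (1/5)[(7) + (2 + 3*exp(-2*I*pi/5) + exp(-4*I*pi/5) + exp(2*I*pi/5)) + (2 + 3*exp(-4*I*pi/5) + exp(4*I*pi/5) + exp(2*I*pi/5)) + (2 + exp(-2*I*pi/5) + exp(-4*I*pi/5) + 3*exp(4*I*pi/5)) + (2 + exp(-2*I*pi/5) + exp(4*I*pi/5) + 3*exp(2*I*pi/5))] = 10/5 = 2
  <chi_rho, chi_3> = (1/5)[1*(7)*conj(1) + 1*(1 + exp(-4*I*pi/5) + 2*exp(4*I*pi/5) + 3*exp(2*I*pi/5))*conj(exp(-4*I*pi/5)) + 1*(1 + 2*exp(-2*I*pi/5) + exp(2*I*pi/5) + 3*exp(4*I*pi/5))*conj(exp(2*I*pi/5)) + 1*(1 + 3*exp(-4*I*pi/5) + exp(-2*I*pi/5) + 2*exp(2*I*pi/5))*conj(exp(-2*I*pi/5)) + 1*(1 + 3*exp(-2*I*pi/5) + 2*exp(-4*I*pi/5) + exp(4*I*pi/5))*conj(exp(4*I*pi/5))]
      = (1/5)[(7) + (1 + 2*exp(-2*I*pi/5) + 3*exp(-4*I*pi/5) + exp(4*I*pi/5)) + (1 + 2*exp(-4*I*pi/5) + exp(-2*I*pi/5) + 3*exp(2*I*pi/5)) + (1 + 3*exp(-2*I*pi/5) + exp(2*I*pi/5) + 2*exp(4*I*pi/5)) + (1 + exp(-4*I*pi/5) + 3*exp(4*I*pi/5) + 2*exp(2*I*pi/5))] = 5/5 = 1
  <chi_rho, chi_4> = (1/5)[1*(7)*conj(1) + 1*(1 + exp(-4*I*pi/5) + 2*exp(4*I*pi/5) + 3*exp(2*I*pi/5))*conj(exp(-2*I*pi/5)) + 1*(1 + 2*exp(-2*I*pi/5) + exp(2*I*pi/5) + 3*exp(4*I*pi/5))*conj(exp(-4*I*pi/5)) + 1*(1 + 3*exp(-4*I*pi/5) + exp(-2*I*pi/5) + 2*exp(2*I*pi/5))*conj(exp(4*I*pi/5)) + 1*(1 + 3*exp(-2*I*pi/5) + 2*exp(-4*I*pi/5) + exp(4*I*pi/5))*conj(exp(2*I*pi/5))]
      = (1/5)[(7) + (2*exp(-4*I*pi/5) + exp(-2*I*pi/5) + exp(2*I*pi/5) + 3*exp(4*I*pi/5)) + (3*exp(-2*I*pi/5) + exp(-4*I*pi/5) + exp(4*I*pi/5) + 2*exp(2*I*pi/5)) + (2*exp(-2*I*pi/5) + exp(-4*I*pi/5) + exp(4*I*pi/5) + 3*exp(2*I*pi/5)) + (3*exp(-4*I*pi/5) + exp(-2*I*pi/5) + exp(2*I*pi/5) + 2*exp(4*I*pi/5))] = 0/5 = 0
(Exp terms are combined using exp(i*s)*conj(exp(i*t)) = exp(i*(s-t)), and sums of them are collapsed using the identity that for every m > 1 the m distinct m-th roots of unity sum to 0, e.g. 1 + exp(2*I*pi/3) + exp(-2*I*pi/3) = 0.)
Dimension check: dim(rho) = sum (mult * dim) = 1*1 + 3*1 + 2*1 + 1*1 + 0*1 = 7 = chi_rho(e) = 7.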